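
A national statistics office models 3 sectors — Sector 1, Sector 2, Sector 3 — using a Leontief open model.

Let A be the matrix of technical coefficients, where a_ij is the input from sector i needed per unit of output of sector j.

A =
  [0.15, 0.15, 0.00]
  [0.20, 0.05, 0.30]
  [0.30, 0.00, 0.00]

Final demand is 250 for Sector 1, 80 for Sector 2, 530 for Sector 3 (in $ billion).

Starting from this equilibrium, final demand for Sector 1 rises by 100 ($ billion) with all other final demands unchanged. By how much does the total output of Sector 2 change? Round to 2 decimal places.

Δx_2 = 37.96

I − A =
  [   0.85    -0.15     0.00]
  [  -0.20     0.95    -0.30]
  [  -0.30     0.00     1.00]
Cofactors of I−A, C_ij = (−1)^(i+j)·(minor ij) (rows/columns in the sector order above):
  C_11 = (0.95)(1.00) − (-0.30)(0.00) = 0.9500
  C_12 = −[(-0.20)(1.00) − (-0.30)(-0.30)] = 0.2900
  C_13 = (-0.20)(0.00) − (0.95)(-0.30) = 0.2850
  C_21 = −[(-0.15)(1.00) − (0.00)(0.00)] = 0.1500
  C_22 = (0.85)(1.00) − (0.00)(-0.30) = 0.8500
  C_23 = −[(0.85)(0.00) − (-0.15)(-0.30)] = 0.0450
  C_31 = (-0.15)(-0.30) − (0.00)(0.95) = 0.0450
  C_32 = −[(0.85)(-0.30) − (0.00)(-0.20)] = 0.2550
  C_33 = (0.85)(0.95) − (-0.15)(-0.20) = 0.7775
det(I−A) = Σ_j (I−A)_1j·C_1j = (0.85)(0.9500) + (-0.15)(0.2900) + (0.00)(0.2850) = 0.7640
adj(I−A) = Cᵀ =
  [ 0.9500   0.1500   0.0450]
  [ 0.2900   0.8500   0.2550]
  [ 0.2850   0.0450   0.7775]
(I − A)⁻¹ = adj(I−A) / det(I−A) ≈
  [   1.2435     0.1963     0.0589]
  [   0.3796     1.1126     0.3338]
  [   0.3730     0.0589     1.0177]
Δx = (I − A)⁻¹ Δd with Δd having +100 in the Sector 1 component and 0 elsewhere.
So Δx_2 = L_21 · (+100), where L_21 = adj(I−A)_21 / det(I−A) = 0.2900 / 0.7640.
Δx_2 = 0.2900 × (+100) / 0.7640 = 29.00 / 0.7640 ≈ 37.96.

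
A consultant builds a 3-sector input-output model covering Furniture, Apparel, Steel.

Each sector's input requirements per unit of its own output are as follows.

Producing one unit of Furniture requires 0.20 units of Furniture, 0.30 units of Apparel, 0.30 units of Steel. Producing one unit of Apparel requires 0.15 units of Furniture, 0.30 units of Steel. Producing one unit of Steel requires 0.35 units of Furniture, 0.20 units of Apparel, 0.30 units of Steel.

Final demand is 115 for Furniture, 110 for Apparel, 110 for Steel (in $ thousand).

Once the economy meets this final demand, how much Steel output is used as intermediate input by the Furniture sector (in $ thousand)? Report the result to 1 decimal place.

z_31 = 124.0

I − A =
  [   0.80    -0.15    -0.35]
  [  -0.30     1.00    -0.20]
  [  -0.30    -0.30     0.70]
Cofactors of I−A, C_ij = (−1)^(i+j)·(minor ij) (rows/columns in the sector order above):
  C_11 = (1.00)(0.70) − (-0.20)(-0.30) = 0.6400
  C_12 = −[(-0.30)(0.70) − (-0.20)(-0.30)] = 0.2700
  C_13 = (-0.30)(-0.30) − (1.00)(-0.30) = 0.3900
  C_21 = −[(-0.15)(0.70) − (-0.35)(-0.30)] = 0.2100
  C_22 = (0.80)(0.70) − (-0.35)(-0.30) = 0.4550
  C_23 = −[(0.80)(-0.30) − (-0.15)(-0.30)] = 0.2850
  C_31 = (-0.15)(-0.20) − (-0.35)(1.00) = 0.3800
  C_32 = −[(0.80)(-0.20) − (-0.35)(-0.30)] = 0.2650
  C_33 = (0.80)(1.00) − (-0.15)(-0.30) = 0.7550
det(I−A) = Σ_j (I−A)_1j·C_1j = (0.80)(0.6400) + (-0.15)(0.2700) + (-0.35)(0.3900) = 0.3350
adj(I−A) = Cᵀ =
  [ 0.6400   0.2100   0.3800]
  [ 0.2700   0.4550   0.2650]
  [ 0.3900   0.2850   0.7550]
(I − A)⁻¹ = adj(I−A) / det(I−A) ≈
  [   1.9104     0.6269     1.1343]
  [   0.8060     1.3582     0.7910]
  [   1.1642     0.8507     2.2537]
First solve x = (I − A)⁻¹ d = adj(I−A)·d / det(I−A); in particular x_1 = (0.6400·115 + 0.2100·110 + 0.3800·110) / 0.3350 = 138.50 / 0.3350 ≈ 413.433.
Intermediate flow from 3 to 1: z_31 = a_31 · x_1 = 0.30 × 138.50 / 0.3350 = 41.55 / 0.3350 ≈ 124.0.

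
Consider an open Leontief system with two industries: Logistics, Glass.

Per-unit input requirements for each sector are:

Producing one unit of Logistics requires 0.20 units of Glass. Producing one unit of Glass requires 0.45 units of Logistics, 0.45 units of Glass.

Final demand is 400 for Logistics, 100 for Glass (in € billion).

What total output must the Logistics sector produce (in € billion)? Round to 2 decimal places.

x_L = 576.09

I − A =
  [   1.00    -0.45]
  [  -0.20     0.55]
det(I−A) = (1.00)(0.55) − (-0.45)(-0.20) = 0.4600
adj(I−A) = [[0.55, 0.45], [0.20, 1.00]]
(I − A)⁻¹ = adj(I−A) / det(I−A) ≈
  [   1.1957     0.9783]
  [   0.4348     2.1739]
x = (I − A)⁻¹ d = adj(I−A)·d / det(I−A), with det(I−A) = 0.4600:
  x_L = (0.55·400 + 0.45·100) / 0.4600 = 265.00 / 0.4600 ≈ 576.09
  x_G = (0.20·400 + 1.00·100) / 0.4600 = 180.00 / 0.4600 ≈ 391.30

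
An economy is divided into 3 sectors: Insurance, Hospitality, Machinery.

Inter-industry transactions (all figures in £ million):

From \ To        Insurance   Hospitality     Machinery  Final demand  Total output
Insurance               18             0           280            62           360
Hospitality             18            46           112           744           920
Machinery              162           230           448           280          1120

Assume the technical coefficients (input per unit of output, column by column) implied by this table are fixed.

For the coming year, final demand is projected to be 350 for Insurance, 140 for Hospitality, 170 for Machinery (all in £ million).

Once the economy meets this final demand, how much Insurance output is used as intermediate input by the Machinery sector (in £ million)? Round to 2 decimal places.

z_13 = 208.87

Technical coefficients a_ij = z_ij / X_j:
  a_11 = 18/360 = 0.05, a_21 = 18/360 = 0.05, a_31 = 162/360 = 0.45
  a_12 = 0/920 = 0.00, a_22 = 46/920 = 0.05, a_32 = 230/920 = 0.25
  a_13 = 280/1120 = 0.25, a_23 = 112/1120 = 0.10, a_33 = 448/1120 = 0.40
I − A =
  [   0.95     0.00    -0.25]
  [  -0.05     0.95    -0.10]
  [  -0.45    -0.25     0.60]
Cofactors of I−A, C_ij = (−1)^(i+j)·(minor ij) (rows/columns in the sector order above):
  C_11 = (0.95)(0.60) − (-0.10)(-0.25) = 0.5450
  C_12 = −[(-0.05)(0.60) − (-0.10)(-0.45)] = 0.0750
  C_13 = (-0.05)(-0.25) − (0.95)(-0.45) = 0.4400
  C_21 = −[(0.00)(0.60) − (-0.25)(-0.25)] = 0.0625
  C_22 = (0.95)(0.60) − (-0.25)(-0.45) = 0.4575
  C_23 = −[(0.95)(-0.25) − (0.00)(-0.45)] = 0.2375
  C_31 = (0.00)(-0.10) − (-0.25)(0.95) = 0.2375
  C_32 = −[(0.95)(-0.10) − (-0.25)(-0.05)] = 0.1075
  C_33 = (0.95)(0.95) − (0.00)(-0.05) = 0.9025
det(I−A) = Σ_j (I−A)_1j·C_1j = (0.95)(0.5450) + (0.00)(0.0750) + (-0.25)(0.4400) = 0.40775
adj(I−A) = Cᵀ =
  [ 0.5450   0.0625   0.2375]
  [ 0.0750   0.4575   0.1075]
  [ 0.4400   0.2375   0.9025]
(I − A)⁻¹ = adj(I−A) / det(I−A) ≈
  [   1.3366     0.1533     0.5825]
  [   0.1839     1.1220     0.2636]
  [   1.0791     0.5825     2.2134]
First solve x = (I − A)⁻¹ d = adj(I−A)·d / det(I−A); in particular x_3 = (0.4400·350 + 0.2375·140 + 0.9025·170) / 0.40775 = 340.675 / 0.40775 ≈ 835.4997.
Intermediate flow from 1 to 3: z_13 = a_13 · x_3 = 0.25 × 340.675 / 0.40775 = 85.16875 / 0.40775 ≈ 208.87.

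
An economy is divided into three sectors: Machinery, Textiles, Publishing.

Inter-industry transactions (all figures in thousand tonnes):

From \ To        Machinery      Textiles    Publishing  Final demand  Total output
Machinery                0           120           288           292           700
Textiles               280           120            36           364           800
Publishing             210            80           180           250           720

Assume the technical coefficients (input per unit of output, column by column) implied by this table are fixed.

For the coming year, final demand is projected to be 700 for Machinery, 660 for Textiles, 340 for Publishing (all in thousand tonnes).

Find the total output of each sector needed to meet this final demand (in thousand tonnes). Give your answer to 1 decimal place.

x_M = 1415.8, x_T = 1514.6, x_P = 1221.6

Technical coefficients a_ij = z_ij / X_j:
  a_MM = 0/700 = 0.00, a_TM = 280/700 = 0.40, a_PM = 210/700 = 0.30
  a_MT = 120/800 = 0.15, a_TT = 120/800 = 0.15, a_PT = 80/800 = 0.10
  a_MP = 288/720 = 0.40, a_TP = 36/720 = 0.05, a_PP = 180/720 = 0.25
I − A =
  [   1.00    -0.15    -0.40]
  [  -0.40     0.85    -0.05]
  [  -0.30    -0.10     0.75]
Cofactors of I−A, C_ij = (−1)^(i+j)·(minor ij) (rows/columns in the sector order above):
  C_11 = (0.85)(0.75) − (-0.05)(-0.10) = 0.6325
  C_12 = −[(-0.40)(0.75) − (-0.05)(-0.30)] = 0.3150
  C_13 = (-0.40)(-0.10) − (0.85)(-0.30) = 0.2950
  C_21 = −[(-0.15)(0.75) − (-0.40)(-0.10)] = 0.1525
  C_22 = (1.00)(0.75) − (-0.40)(-0.30) = 0.6300
  C_23 = −[(1.00)(-0.10) − (-0.15)(-0.30)] = 0.1450
  C_31 = (-0.15)(-0.05) − (-0.40)(0.85) = 0.3475
  C_32 = −[(1.00)(-0.05) − (-0.40)(-0.40)] = 0.2100
  C_33 = (1.00)(0.85) − (-0.15)(-0.40) = 0.7900
det(I−A) = Σ_j (I−A)_1j·C_1j = (1.00)(0.6325) + (-0.15)(0.3150) + (-0.40)(0.2950) = 0.46725
adj(I−A) = Cᵀ =
  [ 0.6325   0.1525   0.3475]
  [ 0.3150   0.6300   0.2100]
  [ 0.2950   0.1450   0.7900]
(I − A)⁻¹ = adj(I−A) / det(I−A) ≈
  [   1.3537     0.3264     0.7437]
  [   0.6742     1.3483     0.4494]
  [   0.6314     0.3103     1.6907]
x = (I − A)⁻¹ d = adj(I−A)·d / det(I−A), with det(I−A) = 0.46725:
  x_M = (0.6325·700 + 0.1525·660 + 0.3475·340) / 0.46725 = 661.55 / 0.46725 ≈ 1415.8
  x_T = (0.3150·700 + 0.6300·660 + 0.2100·340) / 0.46725 = 707.70 / 0.46725 ≈ 1514.6
  x_P = (0.2950·700 + 0.1450·660 + 0.7900·340) / 0.46725 = 570.80 / 0.46725 ≈ 1221.6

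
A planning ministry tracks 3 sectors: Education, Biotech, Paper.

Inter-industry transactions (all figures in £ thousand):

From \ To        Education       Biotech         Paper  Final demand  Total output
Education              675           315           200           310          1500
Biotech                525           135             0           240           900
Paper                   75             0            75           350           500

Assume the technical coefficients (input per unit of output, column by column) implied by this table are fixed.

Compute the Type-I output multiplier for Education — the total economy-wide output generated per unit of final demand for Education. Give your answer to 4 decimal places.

Technical coefficients a_ij = z_ij / X_j:
  a_11 = 675/1500 = 0.45, a_21 = 525/1500 = 0.35, a_31 = 75/1500 = 0.05
  a_12 = 315/900 = 0.35, a_22 = 135/900 = 0.15, a_32 = 0/900 = 0.00
  a_13 = 200/500 = 0.40, a_23 = 0/500 = 0.00, a_33 = 75/500 = 0.15
I − A =
  [   0.55    -0.35    -0.40]
  [  -0.35     0.85     0.00]
  [  -0.05     0.00     0.85]
Cofactors of I−A, C_ij = (−1)^(i+j)·(minor ij) (rows/columns in the sector order above):
  C_11 = (0.85)(0.85) − (0.00)(0.00) = 0.7225
  C_12 = −[(-0.35)(0.85) − (0.00)(-0.05)] = 0.2975
  C_13 = (-0.35)(0.00) − (0.85)(-0.05) = 0.0425
  C_21 = −[(-0.35)(0.85) − (-0.40)(0.00)] = 0.2975
  C_22 = (0.55)(0.85) − (-0.40)(-0.05) = 0.4475
  C_23 = −[(0.55)(0.00) − (-0.35)(-0.05)] = 0.0175
  C_31 = (-0.35)(0.00) − (-0.40)(0.85) = 0.3400
  C_32 = −[(0.55)(0.00) − (-0.40)(-0.35)] = 0.1400
  C_33 = (0.55)(0.85) − (-0.35)(-0.35) = 0.3450
det(I−A) = Σ_j (I−A)_1j·C_1j = (0.55)(0.7225) + (-0.35)(0.2975) + (-0.40)(0.0425) = 0.27625
adj(I−A) = Cᵀ =
  [ 0.7225   0.2975   0.3400]
  [ 0.2975   0.4475   0.1400]
  [ 0.0425   0.0175   0.3450]
(I − A)⁻¹ = adj(I−A) / det(I−A) ≈
  [   2.61538     1.07692     1.23077]
  [   1.07692     1.61991     0.50679]
  [   0.15385     0.06335     1.24887]
The output multiplier for sector j is the column-j sum of the Leontief inverse (I − A)⁻¹ = adj(I−A) / det(I−A).
Column 1 of adj(I−A): (0.7225, 0.2975, 0.0425); det(I−A) = 0.27625.
m_1 = (0.7225 + 0.2975 + 0.0425) / 0.27625 = 1.0625 / 0.27625 ≈ 3.8462.

m_1 = 3.8462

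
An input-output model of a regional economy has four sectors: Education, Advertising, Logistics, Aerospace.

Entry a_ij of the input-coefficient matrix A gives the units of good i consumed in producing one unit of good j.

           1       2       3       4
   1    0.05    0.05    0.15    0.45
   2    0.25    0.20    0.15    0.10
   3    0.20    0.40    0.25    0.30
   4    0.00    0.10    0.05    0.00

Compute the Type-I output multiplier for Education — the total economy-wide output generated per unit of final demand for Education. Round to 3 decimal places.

m_1 = 2.438

I − A =
  [   0.95    -0.05    -0.15    -0.45]
  [  -0.25     0.80    -0.15    -0.10]
  [  -0.20    -0.40     0.75    -0.30]
  [   0.00    -0.10    -0.05     1.00]
Compute the cofactors C_ij = (−1)^(i+j)·(3×3 minor ij) of I−A; the adjugate is their transpose:
adj(I−A) = Cᵀ =
  [ 0.514000   0.144000   0.151000   0.291000]
  [ 0.214750   0.663750   0.190375   0.220125]
  [ 0.265500   0.427500   0.726750   0.380250]
  [ 0.034750   0.087750   0.055375   0.463125]
det(I−A) = Σ_j (I−A)_1j·C_1j = (0.95)(0.514000) + (-0.05)(0.214750) + (-0.15)(0.265500) + (-0.45)(0.034750) = 0.4221
(I − A)⁻¹ = adj(I−A) / det(I−A) ≈
  [   1.2177     0.3412     0.3577     0.6894]
  [   0.5088     1.5725     0.4510     0.5215]
  [   0.6290     1.0128     1.7217     0.9009]
  [   0.0823     0.2079     0.1312     1.0972]
The output multiplier for sector j is the column-j sum of the Leontief inverse (I − A)⁻¹ = adj(I−A) / det(I−A).
Column 1 of adj(I−A): (0.514000, 0.214750, 0.265500, 0.034750); det(I−A) = 0.4221.
m_1 = (0.514000 + 0.214750 + 0.265500 + 0.034750) / 0.4221 = 1.029 / 0.4221 ≈ 2.438.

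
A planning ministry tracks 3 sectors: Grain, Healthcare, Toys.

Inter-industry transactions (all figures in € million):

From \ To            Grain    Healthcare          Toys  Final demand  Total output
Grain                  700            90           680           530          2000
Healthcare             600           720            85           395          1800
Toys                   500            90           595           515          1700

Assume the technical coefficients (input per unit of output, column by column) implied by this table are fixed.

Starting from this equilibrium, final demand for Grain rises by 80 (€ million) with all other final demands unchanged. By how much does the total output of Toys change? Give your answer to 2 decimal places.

Δx_T = 75.21

Technical coefficients a_ij = z_ij / X_j:
  a_GG = 700/2000 = 0.35, a_HG = 600/2000 = 0.30, a_TG = 500/2000 = 0.25
  a_GH = 90/1800 = 0.05, a_HH = 720/1800 = 0.40, a_TH = 90/1800 = 0.05
  a_GT = 680/1700 = 0.40, a_HT = 85/1700 = 0.05, a_TT = 595/1700 = 0.35
I − A =
  [   0.65    -0.05    -0.40]
  [  -0.30     0.60    -0.05]
  [  -0.25    -0.05     0.65]
Cofactors of I−A, C_ij = (−1)^(i+j)·(minor ij) (rows/columns in the sector order above):
  C_11 = (0.60)(0.65) − (-0.05)(-0.05) = 0.3875
  C_12 = −[(-0.30)(0.65) − (-0.05)(-0.25)] = 0.2075
  C_13 = (-0.30)(-0.05) − (0.60)(-0.25) = 0.1650
  C_21 = −[(-0.05)(0.65) − (-0.40)(-0.05)] = 0.0525
  C_22 = (0.65)(0.65) − (-0.40)(-0.25) = 0.3225
  C_23 = −[(0.65)(-0.05) − (-0.05)(-0.25)] = 0.0450
  C_31 = (-0.05)(-0.05) − (-0.40)(0.60) = 0.2425
  C_32 = −[(0.65)(-0.05) − (-0.40)(-0.30)] = 0.1525
  C_33 = (0.65)(0.60) − (-0.05)(-0.30) = 0.3750
det(I−A) = Σ_j (I−A)_1j·C_1j = (0.65)(0.3875) + (-0.05)(0.2075) + (-0.40)(0.1650) = 0.1755
adj(I−A) = Cᵀ =
  [ 0.3875   0.0525   0.2425]
  [ 0.2075   0.3225   0.1525]
  [ 0.1650   0.0450   0.3750]
(I − A)⁻¹ = adj(I−A) / det(I−A) ≈
  [   2.2080     0.2991     1.3818]
  [   1.1823     1.8376     0.8689]
  [   0.9402     0.2564     2.1368]
Δx = (I − A)⁻¹ Δd with Δd having +80 in the Grain component and 0 elsewhere.
So Δx_T = L_TG · (+80), where L_TG = adj(I−A)_TG / det(I−A) = 0.1650 / 0.1755.
Δx_T = 0.1650 × (+80) / 0.1755 = 13.20 / 0.1755 ≈ 75.21.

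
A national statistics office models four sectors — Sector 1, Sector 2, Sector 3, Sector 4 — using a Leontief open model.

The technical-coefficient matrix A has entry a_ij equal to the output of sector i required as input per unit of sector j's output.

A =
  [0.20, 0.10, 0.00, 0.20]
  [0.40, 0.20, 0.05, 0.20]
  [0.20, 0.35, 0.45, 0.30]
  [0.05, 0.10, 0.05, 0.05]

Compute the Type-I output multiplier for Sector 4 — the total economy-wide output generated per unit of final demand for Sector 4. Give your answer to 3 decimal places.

I − A =
  [   0.80    -0.10     0.00    -0.20]
  [  -0.40     0.80    -0.05    -0.20]
  [  -0.20    -0.35     0.55    -0.30]
  [  -0.05    -0.10    -0.05     0.95]
Compute the cofactors C_ij = (−1)^(i+j)·(3×3 minor ij) of I−A; the adjugate is their transpose:
adj(I−A) = Cᵀ =
  [ 0.373375   0.065250   0.014750   0.097000]
  [ 0.220750   0.398500   0.049500   0.146000]
  [ 0.308500   0.311000   0.537000   0.300000]
  [ 0.059125   0.061750   0.034250   0.315000]
det(I−A) = Σ_j (I−A)_1j·C_1j = (0.80)(0.373375) + (-0.10)(0.220750) + (0.00)(0.308500) + (-0.20)(0.059125) = 0.2648
(I − A)⁻¹ = adj(I−A) / det(I−A) ≈
  [   1.4100     0.2464     0.0557     0.3663]
  [   0.8336     1.5049     0.1869     0.5514]
  [   1.1650     1.1745     2.0279     1.1329]
  [   0.2233     0.2332     0.1293     1.1896]
The output multiplier for sector j is the column-j sum of the Leontief inverse (I − A)⁻¹ = adj(I−A) / det(I−A).
Column 4 of adj(I−A): (0.097000, 0.146000, 0.300000, 0.315000); det(I−A) = 0.2648.
m_4 = (0.097000 + 0.146000 + 0.300000 + 0.315000) / 0.2648 = 0.858 / 0.2648 ≈ 3.240.

m_4 = 3.240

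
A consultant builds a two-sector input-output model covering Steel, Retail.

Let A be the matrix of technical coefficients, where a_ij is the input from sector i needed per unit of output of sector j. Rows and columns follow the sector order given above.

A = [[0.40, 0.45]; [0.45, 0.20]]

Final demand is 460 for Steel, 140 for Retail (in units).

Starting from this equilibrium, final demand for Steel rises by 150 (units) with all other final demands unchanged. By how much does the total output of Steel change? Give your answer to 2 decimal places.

I − A =
  [   0.60    -0.45]
  [  -0.45     0.80]
det(I−A) = (0.60)(0.80) − (-0.45)(-0.45) = 0.2775
adj(I−A) = [[0.80, 0.45], [0.45, 0.60]]
(I − A)⁻¹ = adj(I−A) / det(I−A) ≈
  [   2.8829     1.6216]
  [   1.6216     2.1622]
Δx = (I − A)⁻¹ Δd with Δd having +150 in the Steel component and 0 elsewhere.
So Δx_S = L_SS · (+150), where L_SS = adj(I−A)_SS / det(I−A) = 0.80 / 0.2775.
Δx_S = 0.80 × (+150) / 0.2775 = 120.00 / 0.2775 ≈ 432.43.

Δx_S = 432.43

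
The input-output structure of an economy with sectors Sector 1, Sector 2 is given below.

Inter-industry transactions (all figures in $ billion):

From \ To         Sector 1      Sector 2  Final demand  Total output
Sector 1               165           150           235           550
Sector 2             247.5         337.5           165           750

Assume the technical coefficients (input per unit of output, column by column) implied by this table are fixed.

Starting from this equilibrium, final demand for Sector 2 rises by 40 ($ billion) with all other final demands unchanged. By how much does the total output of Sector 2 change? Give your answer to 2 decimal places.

Technical coefficients a_ij = z_ij / X_j:
  a_11 = 165/550 = 0.30, a_21 = 247.5/550 = 0.45
  a_12 = 150/750 = 0.20, a_22 = 337.5/750 = 0.45
I − A =
  [   0.70    -0.20]
  [  -0.45     0.55]
det(I−A) = (0.70)(0.55) − (-0.20)(-0.45) = 0.2950
adj(I−A) = [[0.55, 0.20], [0.45, 0.70]]
(I − A)⁻¹ = adj(I−A) / det(I−A) ≈
  [   1.8644     0.6780]
  [   1.5254     2.3729]
Δx = (I − A)⁻¹ Δd with Δd having +40 in the Sector 2 component and 0 elsewhere.
So Δx_2 = L_22 · (+40), where L_22 = adj(I−A)_22 / det(I−A) = 0.70 / 0.2950.
Δx_2 = 0.70 × (+40) / 0.2950 = 28.00 / 0.2950 ≈ 94.92.

Δx_2 = 94.92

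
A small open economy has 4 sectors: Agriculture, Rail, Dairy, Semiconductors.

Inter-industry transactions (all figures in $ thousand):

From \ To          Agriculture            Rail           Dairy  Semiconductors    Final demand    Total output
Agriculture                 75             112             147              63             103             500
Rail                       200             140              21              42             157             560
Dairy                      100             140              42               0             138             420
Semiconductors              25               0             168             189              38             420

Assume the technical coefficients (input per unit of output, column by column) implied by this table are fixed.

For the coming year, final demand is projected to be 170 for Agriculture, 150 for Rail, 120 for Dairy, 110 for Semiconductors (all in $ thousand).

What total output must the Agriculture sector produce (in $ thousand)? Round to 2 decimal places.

x_A = 647.96

Technical coefficients a_ij = z_ij / X_j:
  a_AA = 75/500 = 0.15, a_RA = 200/500 = 0.40, a_DA = 100/500 = 0.20, a_SA = 25/500 = 0.05
  a_AR = 112/560 = 0.20, a_RR = 140/560 = 0.25, a_DR = 140/560 = 0.25, a_SR = 0/560 = 0.00
  a_AD = 147/420 = 0.35, a_RD = 21/420 = 0.05, a_DD = 42/420 = 0.10, a_SD = 168/420 = 0.40
  a_AS = 63/420 = 0.15, a_RS = 42/420 = 0.10, a_DS = 0/420 = 0.00, a_SS = 189/420 = 0.45
I − A =
  [   0.85    -0.20    -0.35    -0.15]
  [  -0.40     0.75    -0.05    -0.10]
  [  -0.20    -0.25     0.90     0.00]
  [  -0.05     0.00    -0.40     0.55]
Compute the cofactors C_ij = (−1)^(i+j)·(3×3 minor ij) of I−A; the adjugate is their transpose:
adj(I−A) = Cᵀ =
  [ 0.354375   0.162125   0.202875   0.126125]
  [ 0.216000   0.363500   0.159750   0.125000]
  [ 0.138750   0.137000   0.300000   0.062750]
  [ 0.133125   0.114375   0.236625   0.401625]
det(I−A) = Σ_j (I−A)_1j·C_1j = (0.85)(0.354375) + (-0.20)(0.216000) + (-0.35)(0.138750) + (-0.15)(0.133125) = 0.1894875
(I − A)⁻¹ = adj(I−A) / det(I−A) ≈
  [   1.8702     0.8556     1.0707     0.6656]
  [   1.1399     1.9183     0.8431     0.6597]
  [   0.7322     0.7230     1.5832     0.3312]
  [   0.7026     0.6036     1.2488     2.1195]
x = (I − A)⁻¹ d = adj(I−A)·d / det(I−A), with det(I−A) = 0.1894875:
  x_A = (0.354375·170 + 0.162125·150 + 0.202875·120 + 0.126125·110) / 0.1894875 = 122.78125 / 0.1894875 ≈ 647.96
  x_R = (0.216000·170 + 0.363500·150 + 0.159750·120 + 0.125000·110) / 0.1894875 = 124.165 / 0.1894875 ≈ 655.27
  x_D = (0.138750·170 + 0.137000·150 + 0.300000·120 + 0.062750·110) / 0.1894875 = 87.04 / 0.1894875 ≈ 459.34
  x_S = (0.133125·170 + 0.114375·150 + 0.236625·120 + 0.401625·110) / 0.1894875 = 112.36125 / 0.1894875 ≈ 592.97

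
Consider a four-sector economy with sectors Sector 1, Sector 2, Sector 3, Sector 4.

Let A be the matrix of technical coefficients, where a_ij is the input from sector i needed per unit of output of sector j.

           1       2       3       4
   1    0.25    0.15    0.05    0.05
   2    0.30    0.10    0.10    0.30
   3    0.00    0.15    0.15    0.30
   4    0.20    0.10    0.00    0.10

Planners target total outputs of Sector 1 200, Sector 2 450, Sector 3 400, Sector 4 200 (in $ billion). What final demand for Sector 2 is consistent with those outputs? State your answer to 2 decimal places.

d_2 = 245.00

I − A =
  [   0.75    -0.15    -0.05    -0.05]
  [  -0.30     0.90    -0.10    -0.30]
  [   0.00    -0.15     0.85    -0.30]
  [  -0.20    -0.10     0.00     0.90]
d = (I − A) x:
  d_1 = (+0.75)·200 + (-0.15)·450 + (-0.05)·400 + (-0.05)·200 = 52.50
  d_2 = (-0.30)·200 + (+0.90)·450 + (-0.10)·400 + (-0.30)·200 = 245.00
  d_3 = (+0.00)·200 + (-0.15)·450 + (+0.85)·400 + (-0.30)·200 = 212.50
  d_4 = (-0.20)·200 + (-0.10)·450 + (+0.00)·400 + (+0.90)·200 = 95.00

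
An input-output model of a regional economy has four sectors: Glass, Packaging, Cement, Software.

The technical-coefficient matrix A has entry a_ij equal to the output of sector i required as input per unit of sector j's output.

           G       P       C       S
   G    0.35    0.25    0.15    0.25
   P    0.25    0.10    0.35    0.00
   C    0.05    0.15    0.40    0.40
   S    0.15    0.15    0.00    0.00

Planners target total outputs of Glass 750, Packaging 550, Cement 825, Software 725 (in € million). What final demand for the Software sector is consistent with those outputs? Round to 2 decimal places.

d_S = 530.00

I − A =
  [   0.65    -0.25    -0.15    -0.25]
  [  -0.25     0.90    -0.35     0.00]
  [  -0.05    -0.15     0.60    -0.40]
  [  -0.15    -0.15     0.00     1.00]
d = (I − A) x:
  d_G = (+0.65)·750 + (-0.25)·550 + (-0.15)·825 + (-0.25)·725 = 45.00
  d_P = (-0.25)·750 + (+0.90)·550 + (-0.35)·825 + (+0.00)·725 = 18.75
  d_C = (-0.05)·750 + (-0.15)·550 + (+0.60)·825 + (-0.40)·725 = 85.00
  d_S = (-0.15)·750 + (-0.15)·550 + (+0.00)·825 + (+1.00)·725 = 530.00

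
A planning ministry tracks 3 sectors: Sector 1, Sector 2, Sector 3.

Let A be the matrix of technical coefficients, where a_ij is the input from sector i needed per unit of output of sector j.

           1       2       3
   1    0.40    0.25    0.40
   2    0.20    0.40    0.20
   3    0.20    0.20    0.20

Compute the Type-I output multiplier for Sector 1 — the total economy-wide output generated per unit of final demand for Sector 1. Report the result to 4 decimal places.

m_1 = 5.3333

I − A =
  [   0.60    -0.25    -0.40]
  [  -0.20     0.60    -0.20]
  [  -0.20    -0.20     0.80]
Cofactors of I−A, C_ij = (−1)^(i+j)·(minor ij) (rows/columns in the sector order above):
  C_11 = (0.60)(0.80) − (-0.20)(-0.20) = 0.4400
  C_12 = −[(-0.20)(0.80) − (-0.20)(-0.20)] = 0.2000
  C_13 = (-0.20)(-0.20) − (0.60)(-0.20) = 0.1600
  C_21 = −[(-0.25)(0.80) − (-0.40)(-0.20)] = 0.2800
  C_22 = (0.60)(0.80) − (-0.40)(-0.20) = 0.4000
  C_23 = −[(0.60)(-0.20) − (-0.25)(-0.20)] = 0.1700
  C_31 = (-0.25)(-0.20) − (-0.40)(0.60) = 0.2900
  C_32 = −[(0.60)(-0.20) − (-0.40)(-0.20)] = 0.2000
  C_33 = (0.60)(0.60) − (-0.25)(-0.20) = 0.3100
det(I−A) = Σ_j (I−A)_1j·C_1j = (0.60)(0.4400) + (-0.25)(0.2000) + (-0.40)(0.1600) = 0.1500
adj(I−A) = Cᵀ =
  [ 0.4400   0.2800   0.2900]
  [ 0.2000   0.4000   0.2000]
  [ 0.1600   0.1700   0.3100]
(I − A)⁻¹ = adj(I−A) / det(I−A) ≈
  [   2.93333     1.86667     1.93333]
  [   1.33333     2.66667     1.33333]
  [   1.06667     1.13333     2.06667]
The output multiplier for sector j is the column-j sum of the Leontief inverse (I − A)⁻¹ = adj(I−A) / det(I−A).
Column 1 of adj(I−A): (0.4400, 0.2000, 0.1600); det(I−A) = 0.1500.
m_1 = (0.4400 + 0.2000 + 0.1600) / 0.1500 = 0.80 / 0.1500 ≈ 5.3333.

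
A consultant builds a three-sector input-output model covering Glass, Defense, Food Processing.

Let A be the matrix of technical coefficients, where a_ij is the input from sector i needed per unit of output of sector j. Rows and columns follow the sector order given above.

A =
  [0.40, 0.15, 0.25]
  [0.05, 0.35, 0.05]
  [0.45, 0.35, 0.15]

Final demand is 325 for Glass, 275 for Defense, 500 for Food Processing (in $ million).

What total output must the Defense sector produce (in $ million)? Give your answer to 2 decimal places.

x_2 = 648.93

I − A =
  [   0.60    -0.15    -0.25]
  [  -0.05     0.65    -0.05]
  [  -0.45    -0.35     0.85]
Cofactors of I−A, C_ij = (−1)^(i+j)·(minor ij) (rows/columns in the sector order above):
  C_11 = (0.65)(0.85) − (-0.05)(-0.35) = 0.5350
  C_12 = −[(-0.05)(0.85) − (-0.05)(-0.45)] = 0.0650
  C_13 = (-0.05)(-0.35) − (0.65)(-0.45) = 0.3100
  C_21 = −[(-0.15)(0.85) − (-0.25)(-0.35)] = 0.2150
  C_22 = (0.60)(0.85) − (-0.25)(-0.45) = 0.3975
  C_23 = −[(0.60)(-0.35) − (-0.15)(-0.45)] = 0.2775
  C_31 = (-0.15)(-0.05) − (-0.25)(0.65) = 0.1700
  C_32 = −[(0.60)(-0.05) − (-0.25)(-0.05)] = 0.0425
  C_33 = (0.60)(0.65) − (-0.15)(-0.05) = 0.3825
det(I−A) = Σ_j (I−A)_1j·C_1j = (0.60)(0.5350) + (-0.15)(0.0650) + (-0.25)(0.3100) = 0.23375
adj(I−A) = Cᵀ =
  [ 0.5350   0.2150   0.1700]
  [ 0.0650   0.3975   0.0425]
  [ 0.3100   0.2775   0.3825]
(I − A)⁻¹ = adj(I−A) / det(I−A) ≈
  [   2.2888     0.9198     0.7273]
  [   0.2781     1.7005     0.1818]
  [   1.3262     1.1872     1.6364]
x = (I − A)⁻¹ d = adj(I−A)·d / det(I−A), with det(I−A) = 0.23375:
  x_1 = (0.5350·325 + 0.2150·275 + 0.1700·500) / 0.23375 = 318.00 / 0.23375 ≈ 1360.43
  x_2 = (0.0650·325 + 0.3975·275 + 0.0425·500) / 0.23375 = 151.6875 / 0.23375 ≈ 648.93
  x_3 = (0.3100·325 + 0.2775·275 + 0.3825·500) / 0.23375 = 368.3125 / 0.23375 ≈ 1575.67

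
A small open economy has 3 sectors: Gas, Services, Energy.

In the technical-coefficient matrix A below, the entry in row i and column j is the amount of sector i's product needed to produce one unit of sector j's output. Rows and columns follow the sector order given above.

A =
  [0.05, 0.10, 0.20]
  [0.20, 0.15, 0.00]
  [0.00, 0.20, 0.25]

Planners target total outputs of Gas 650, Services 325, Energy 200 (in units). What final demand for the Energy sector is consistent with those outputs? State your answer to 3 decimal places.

I − A =
  [   0.95    -0.10    -0.20]
  [  -0.20     0.85     0.00]
  [   0.00    -0.20     0.75]
d = (I − A) x:
  d_1 = (+0.95)·650 + (-0.10)·325 + (-0.20)·200 = 545.000
  d_2 = (-0.20)·650 + (+0.85)·325 + (+0.00)·200 = 146.250
  d_3 = (+0.00)·650 + (-0.20)·325 + (+0.75)·200 = 85.000

d_3 = 85.000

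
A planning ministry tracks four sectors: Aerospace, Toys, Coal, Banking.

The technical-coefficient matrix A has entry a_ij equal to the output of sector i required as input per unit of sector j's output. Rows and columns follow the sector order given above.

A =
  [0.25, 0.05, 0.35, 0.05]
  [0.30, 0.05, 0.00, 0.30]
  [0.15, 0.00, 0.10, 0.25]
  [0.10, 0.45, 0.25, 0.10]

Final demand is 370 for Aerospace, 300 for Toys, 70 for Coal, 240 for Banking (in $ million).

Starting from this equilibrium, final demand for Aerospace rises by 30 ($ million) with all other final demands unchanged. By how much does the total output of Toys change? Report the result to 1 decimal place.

I − A =
  [   0.75    -0.05    -0.35    -0.05]
  [  -0.30     0.95     0.00    -0.30]
  [  -0.15     0.00     0.90    -0.25]
  [  -0.10    -0.45    -0.25     0.90]
Compute the cofactors C_ij = (−1)^(i+j)·(3×3 minor ij) of I−A; the adjugate is their transpose:
adj(I−A) = Cᵀ =
  [ 0.588625   0.097000   0.267625   0.139375]
  [ 0.262500   0.498250   0.165000   0.226500]
  [ 0.165500   0.095750   0.513500   0.183750]
  [ 0.242625   0.286500   0.254875   0.577875]
det(I−A) = Σ_j (I−A)_1j·C_1j = (0.75)(0.588625) + (-0.05)(0.262500) + (-0.35)(0.165500) + (-0.05)(0.242625) = 0.3582875
(I − A)⁻¹ = adj(I−A) / det(I−A) ≈
  [   1.6429     0.2707     0.7470     0.3890]
  [   0.7327     1.3906     0.4605     0.6322]
  [   0.4619     0.2672     1.4332     0.5129]
  [   0.6772     0.7996     0.7114     1.6129]
Δx = (I − A)⁻¹ Δd with Δd having +30 in the Aerospace component and 0 elsewhere.
So Δx_2 = L_21 · (+30), where L_21 = adj(I−A)_21 / det(I−A) = 0.262500 / 0.3582875.
Δx_2 = 0.262500 × (+30) / 0.3582875 = 7.875 / 0.3582875 ≈ 22.0.

Δx_2 = 22.0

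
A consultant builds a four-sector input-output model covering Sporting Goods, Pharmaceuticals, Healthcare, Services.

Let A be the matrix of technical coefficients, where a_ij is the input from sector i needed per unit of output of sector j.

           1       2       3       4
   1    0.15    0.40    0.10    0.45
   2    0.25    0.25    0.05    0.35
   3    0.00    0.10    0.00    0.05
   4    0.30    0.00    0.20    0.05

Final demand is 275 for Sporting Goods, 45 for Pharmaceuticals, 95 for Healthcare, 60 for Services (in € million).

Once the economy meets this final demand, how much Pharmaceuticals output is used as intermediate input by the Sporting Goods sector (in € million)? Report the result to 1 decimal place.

I − A =
  [   0.85    -0.40    -0.10    -0.45]
  [  -0.25     0.75    -0.05    -0.35]
  [   0.00    -0.10     1.00    -0.05]
  [  -0.30     0.00    -0.20     0.95]
Compute the cofactors C_ij = (−1)^(i+j)·(3×3 minor ij) of I−A; the adjugate is their transpose:
adj(I−A) = Cᵀ =
  [ 0.693250   0.394500   0.185750   0.483500]
  [ 0.340750   0.662500   0.149875   0.413375]
  [ 0.045500   0.073250   0.367375   0.067875]
  [ 0.228500   0.140000   0.136000   0.530750]
det(I−A) = Σ_j (I−A)_1j·C_1j = (0.85)(0.693250) + (-0.40)(0.340750) + (-0.10)(0.045500) + (-0.45)(0.228500) = 0.3455875
(I − A)⁻¹ = adj(I−A) / det(I−A) ≈
  [   2.0060     1.1415     0.5375     1.3991]
  [   0.9860     1.9170     0.4337     1.1962]
  [   0.1317     0.2120     1.0630     0.1964]
  [   0.6612     0.4051     0.3935     1.5358]
First solve x = (I − A)⁻¹ d = adj(I−A)·d / det(I−A); in particular x_1 = (0.693250·275 + 0.394500·45 + 0.185750·95 + 0.483500·60) / 0.3455875 = 255.0525 / 0.3455875 ≈ 738.026.
Intermediate flow from 2 to 1: z_21 = a_21 · x_1 = 0.25 × 255.0525 / 0.3455875 = 63.763125 / 0.3455875 ≈ 184.5.

z_21 = 184.5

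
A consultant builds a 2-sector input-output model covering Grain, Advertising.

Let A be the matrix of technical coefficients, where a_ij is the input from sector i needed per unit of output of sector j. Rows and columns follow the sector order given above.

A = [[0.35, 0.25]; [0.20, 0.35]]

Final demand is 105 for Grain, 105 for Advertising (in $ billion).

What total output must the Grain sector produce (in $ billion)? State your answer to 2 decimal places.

I − A =
  [   0.65    -0.25]
  [  -0.20     0.65]
det(I−A) = (0.65)(0.65) − (-0.25)(-0.20) = 0.3725
adj(I−A) = [[0.65, 0.25], [0.20, 0.65]]
(I − A)⁻¹ = adj(I−A) / det(I−A) ≈
  [   1.7450     0.6711]
  [   0.5369     1.7450]
x = (I − A)⁻¹ d = adj(I−A)·d / det(I−A), with det(I−A) = 0.3725:
  x_1 = (0.65·105 + 0.25·105) / 0.3725 = 94.50 / 0.3725 ≈ 253.69
  x_2 = (0.20·105 + 0.65·105) / 0.3725 = 89.25 / 0.3725 ≈ 239.60

x_1 = 253.69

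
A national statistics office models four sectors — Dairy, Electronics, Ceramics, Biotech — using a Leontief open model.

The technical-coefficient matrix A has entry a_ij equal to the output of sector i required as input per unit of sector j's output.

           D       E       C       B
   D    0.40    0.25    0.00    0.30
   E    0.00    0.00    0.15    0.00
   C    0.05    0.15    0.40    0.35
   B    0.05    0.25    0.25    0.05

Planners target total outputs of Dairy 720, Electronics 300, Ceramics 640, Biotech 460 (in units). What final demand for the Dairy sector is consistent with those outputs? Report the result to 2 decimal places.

I − A =
  [   0.60    -0.25     0.00    -0.30]
  [   0.00     1.00    -0.15     0.00]
  [  -0.05    -0.15     0.60    -0.35]
  [  -0.05    -0.25    -0.25     0.95]
d = (I − A) x:
  d_D = (+0.60)·720 + (-0.25)·300 + (+0.00)·640 + (-0.30)·460 = 219.00
  d_E = (+0.00)·720 + (+1.00)·300 + (-0.15)·640 + (+0.00)·460 = 204.00
  d_C = (-0.05)·720 + (-0.15)·300 + (+0.60)·640 + (-0.35)·460 = 142.00
  d_B = (-0.05)·720 + (-0.25)·300 + (-0.25)·640 + (+0.95)·460 = 166.00

d_D = 219.00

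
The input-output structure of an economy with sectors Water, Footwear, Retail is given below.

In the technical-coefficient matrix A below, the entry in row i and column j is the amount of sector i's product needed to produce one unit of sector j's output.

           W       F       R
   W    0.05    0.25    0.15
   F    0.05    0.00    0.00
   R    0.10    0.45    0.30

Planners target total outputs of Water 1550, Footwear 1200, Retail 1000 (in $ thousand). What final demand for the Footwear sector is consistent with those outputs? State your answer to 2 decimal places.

d_F = 1122.50

I − A =
  [   0.95    -0.25    -0.15]
  [  -0.05     1.00     0.00]
  [  -0.10    -0.45     0.70]
d = (I − A) x:
  d_W = (+0.95)·1550 + (-0.25)·1200 + (-0.15)·1000 = 1022.50
  d_F = (-0.05)·1550 + (+1.00)·1200 + (+0.00)·1000 = 1122.50
  d_R = (-0.10)·1550 + (-0.45)·1200 + (+0.70)·1000 = 5.00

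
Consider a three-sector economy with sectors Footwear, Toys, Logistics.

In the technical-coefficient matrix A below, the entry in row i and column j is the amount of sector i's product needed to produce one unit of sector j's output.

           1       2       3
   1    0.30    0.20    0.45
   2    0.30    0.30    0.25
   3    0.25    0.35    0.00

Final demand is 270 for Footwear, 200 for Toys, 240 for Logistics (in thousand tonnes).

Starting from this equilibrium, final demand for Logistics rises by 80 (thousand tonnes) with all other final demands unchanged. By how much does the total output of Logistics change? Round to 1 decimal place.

Δx_3 = 149.4

I − A =
  [   0.70    -0.20    -0.45]
  [  -0.30     0.70    -0.25]
  [  -0.25    -0.35     1.00]
Cofactors of I−A, C_ij = (−1)^(i+j)·(minor ij) (rows/columns in the sector order above):
  C_11 = (0.70)(1.00) − (-0.25)(-0.35) = 0.6125
  C_12 = −[(-0.30)(1.00) − (-0.25)(-0.25)] = 0.3625
  C_13 = (-0.30)(-0.35) − (0.70)(-0.25) = 0.2800
  C_21 = −[(-0.20)(1.00) − (-0.45)(-0.35)] = 0.3575
  C_22 = (0.70)(1.00) − (-0.45)(-0.25) = 0.5875
  C_23 = −[(0.70)(-0.35) − (-0.20)(-0.25)] = 0.2950
  C_31 = (-0.20)(-0.25) − (-0.45)(0.70) = 0.3650
  C_32 = −[(0.70)(-0.25) − (-0.45)(-0.30)] = 0.3100
  C_33 = (0.70)(0.70) − (-0.20)(-0.30) = 0.4300
det(I−A) = Σ_j (I−A)_1j·C_1j = (0.70)(0.6125) + (-0.20)(0.3625) + (-0.45)(0.2800) = 0.23025
adj(I−A) = Cᵀ =
  [ 0.6125   0.3575   0.3650]
  [ 0.3625   0.5875   0.3100]
  [ 0.2800   0.2950   0.4300]
(I − A)⁻¹ = adj(I−A) / det(I−A) ≈
  [   2.6602     1.5527     1.5852]
  [   1.5744     2.5516     1.3464]
  [   1.2161     1.2812     1.8675]
Δx = (I − A)⁻¹ Δd with Δd having +80 in the Logistics component and 0 elsewhere.
So Δx_3 = L_33 · (+80), where L_33 = adj(I−A)_33 / det(I−A) = 0.4300 / 0.23025.
Δx_3 = 0.4300 × (+80) / 0.23025 = 34.40 / 0.23025 ≈ 149.4.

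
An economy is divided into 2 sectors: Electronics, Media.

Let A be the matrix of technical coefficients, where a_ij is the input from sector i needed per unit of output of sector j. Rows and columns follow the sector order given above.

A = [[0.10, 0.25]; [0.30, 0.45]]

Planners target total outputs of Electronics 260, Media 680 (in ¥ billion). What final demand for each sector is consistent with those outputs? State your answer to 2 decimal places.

I − A =
  [   0.90    -0.25]
  [  -0.30     0.55]
d = (I − A) x:
  d_1 = (+0.90)·260 + (-0.25)·680 = 64.00
  d_2 = (-0.30)·260 + (+0.55)·680 = 296.00

d_1 = 64.00, d_2 = 296.00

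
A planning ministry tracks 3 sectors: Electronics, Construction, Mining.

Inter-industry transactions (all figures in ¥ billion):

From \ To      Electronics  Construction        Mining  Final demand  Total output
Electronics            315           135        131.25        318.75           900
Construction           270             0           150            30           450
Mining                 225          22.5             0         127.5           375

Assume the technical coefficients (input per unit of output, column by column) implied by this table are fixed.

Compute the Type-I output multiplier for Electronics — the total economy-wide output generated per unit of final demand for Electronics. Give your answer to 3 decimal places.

m_1 = 3.877

Technical coefficients a_ij = z_ij / X_j:
  a_11 = 315/900 = 0.35, a_21 = 270/900 = 0.30, a_31 = 225/900 = 0.25
  a_12 = 135/450 = 0.30, a_22 = 0/450 = 0.00, a_32 = 22.5/450 = 0.05
  a_13 = 131.25/375 = 0.35, a_23 = 150/375 = 0.40, a_33 = 0/375 = 0.00
I − A =
  [   0.65    -0.30    -0.35]
  [  -0.30     1.00    -0.40]
  [  -0.25    -0.05     1.00]
Cofactors of I−A, C_ij = (−1)^(i+j)·(minor ij) (rows/columns in the sector order above):
  C_11 = (1.00)(1.00) − (-0.40)(-0.05) = 0.9800
  C_12 = −[(-0.30)(1.00) − (-0.40)(-0.25)] = 0.4000
  C_13 = (-0.30)(-0.05) − (1.00)(-0.25) = 0.2650
  C_21 = −[(-0.30)(1.00) − (-0.35)(-0.05)] = 0.3175
  C_22 = (0.65)(1.00) − (-0.35)(-0.25) = 0.5625
  C_23 = −[(0.65)(-0.05) − (-0.30)(-0.25)] = 0.1075
  C_31 = (-0.30)(-0.40) − (-0.35)(1.00) = 0.4700
  C_32 = −[(0.65)(-0.40) − (-0.35)(-0.30)] = 0.3650
  C_33 = (0.65)(1.00) − (-0.30)(-0.30) = 0.5600
det(I−A) = Σ_j (I−A)_1j·C_1j = (0.65)(0.9800) + (-0.30)(0.4000) + (-0.35)(0.2650) = 0.42425
adj(I−A) = Cᵀ =
  [ 0.9800   0.3175   0.4700]
  [ 0.4000   0.5625   0.3650]
  [ 0.2650   0.1075   0.5600]
(I − A)⁻¹ = adj(I−A) / det(I−A) ≈
  [   2.3100     0.7484     1.1078]
  [   0.9428     1.3259     0.8603]
  [   0.6246     0.2534     1.3200]
The output multiplier for sector j is the column-j sum of the Leontief inverse (I − A)⁻¹ = adj(I−A) / det(I−A).
Column 1 of adj(I−A): (0.9800, 0.4000, 0.2650); det(I−A) = 0.42425.
m_1 = (0.9800 + 0.4000 + 0.2650) / 0.42425 = 1.645 / 0.42425 ≈ 3.877.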